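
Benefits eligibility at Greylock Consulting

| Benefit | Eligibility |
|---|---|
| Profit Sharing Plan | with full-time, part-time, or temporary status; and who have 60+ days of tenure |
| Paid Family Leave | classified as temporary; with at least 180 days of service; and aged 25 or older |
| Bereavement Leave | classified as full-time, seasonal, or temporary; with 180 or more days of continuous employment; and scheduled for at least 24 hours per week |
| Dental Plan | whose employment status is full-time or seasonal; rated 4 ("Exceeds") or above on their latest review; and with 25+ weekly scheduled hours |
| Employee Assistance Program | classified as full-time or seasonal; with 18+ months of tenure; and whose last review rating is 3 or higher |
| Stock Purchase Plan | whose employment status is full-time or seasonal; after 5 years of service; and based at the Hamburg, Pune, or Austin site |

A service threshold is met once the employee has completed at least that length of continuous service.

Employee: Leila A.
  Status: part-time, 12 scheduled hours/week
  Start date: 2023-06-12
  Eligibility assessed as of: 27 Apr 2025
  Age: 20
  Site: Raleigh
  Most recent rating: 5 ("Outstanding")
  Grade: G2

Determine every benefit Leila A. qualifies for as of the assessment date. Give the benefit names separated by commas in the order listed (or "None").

Service from 2023-06-12 to 27 Apr 2025: 685 days.
Profit Sharing Plan — status part-time ✓; service 685 days ≥ 60 days ✓ → eligible.
Paid Family Leave — status part-time ✗ (requires temporary) → not eligible.
Bereavement Leave — status part-time ✗ (requires full-time, seasonal, or temporary) → not eligible.
Dental Plan — status part-time ✗ (requires full-time or seasonal) → not eligible.
Employee Assistance Program — status part-time ✗ (requires full-time or seasonal) → not eligible.
Stock Purchase Plan — status part-time ✗ (requires full-time or seasonal) → not eligible.

Profit Sharing Plan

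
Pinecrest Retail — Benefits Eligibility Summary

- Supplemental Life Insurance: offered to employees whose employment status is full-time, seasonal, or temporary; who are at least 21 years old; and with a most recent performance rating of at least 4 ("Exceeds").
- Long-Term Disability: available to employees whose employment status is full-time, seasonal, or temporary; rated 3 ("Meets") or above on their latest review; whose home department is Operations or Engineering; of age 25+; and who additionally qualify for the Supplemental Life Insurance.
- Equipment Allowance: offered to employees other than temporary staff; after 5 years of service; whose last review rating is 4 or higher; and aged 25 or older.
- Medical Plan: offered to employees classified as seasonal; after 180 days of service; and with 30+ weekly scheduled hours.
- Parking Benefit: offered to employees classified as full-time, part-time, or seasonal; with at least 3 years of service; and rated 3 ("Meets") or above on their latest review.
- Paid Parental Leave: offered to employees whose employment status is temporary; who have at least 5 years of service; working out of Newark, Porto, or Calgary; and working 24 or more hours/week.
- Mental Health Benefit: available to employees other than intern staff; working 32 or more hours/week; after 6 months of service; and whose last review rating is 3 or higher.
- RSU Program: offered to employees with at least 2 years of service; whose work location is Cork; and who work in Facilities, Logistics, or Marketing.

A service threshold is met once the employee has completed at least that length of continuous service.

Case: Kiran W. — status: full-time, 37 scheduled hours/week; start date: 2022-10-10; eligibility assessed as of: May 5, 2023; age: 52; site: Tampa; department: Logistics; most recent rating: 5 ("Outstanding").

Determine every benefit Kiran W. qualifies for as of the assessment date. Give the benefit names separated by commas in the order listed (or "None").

Service from 2022-10-10 to May 5, 2023: 207 days.
Supplemental Life Insurance — status full-time ✓; age 52 ≥ 21 ✓; rating 5 ≥ 4 ✓ → eligible.
Long-Term Disability — status full-time ✓; rating 5 ≥ 3 ✓; dept Logistics ✗ → not eligible.
Equipment Allowance — status full-time ✓ (not excluded); service 207 days < 5 years (≈1825 days) ✗ → not eligible.
Medical Plan — status full-time ✗ (requires seasonal) → not eligible.
Parking Benefit — status full-time ✓; service 207 days < 3 years (≈1095 days) ✗ → not eligible.
Paid Parental Leave — status full-time ✗ (requires temporary) → not eligible.
Mental Health Benefit — status full-time ✓ (not excluded); 37 hrs/wk ≥ 32 ✓; service 207 days ≥ 6 months (≈180 days) ✓; rating 5 ≥ 3 ✓ → eligible.
RSU Program — service 207 days < 2 years (≈730 days) ✗ → not eligible.

Supplemental Life Insurance, Mental Health Benefit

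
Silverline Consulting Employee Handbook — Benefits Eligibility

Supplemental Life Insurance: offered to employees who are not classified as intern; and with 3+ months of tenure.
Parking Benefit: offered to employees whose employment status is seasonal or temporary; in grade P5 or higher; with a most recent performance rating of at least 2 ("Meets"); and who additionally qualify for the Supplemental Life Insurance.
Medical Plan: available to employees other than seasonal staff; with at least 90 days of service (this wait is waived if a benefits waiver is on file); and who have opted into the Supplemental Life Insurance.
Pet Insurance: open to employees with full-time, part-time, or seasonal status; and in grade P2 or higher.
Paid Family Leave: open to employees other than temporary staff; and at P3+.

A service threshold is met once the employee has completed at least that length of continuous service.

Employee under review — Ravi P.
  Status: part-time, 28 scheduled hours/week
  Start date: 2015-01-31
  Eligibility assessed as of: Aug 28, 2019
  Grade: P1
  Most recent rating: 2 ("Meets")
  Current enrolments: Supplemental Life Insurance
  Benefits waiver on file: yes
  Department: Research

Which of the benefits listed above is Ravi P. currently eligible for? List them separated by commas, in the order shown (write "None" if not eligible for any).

Supplemental Life Insurance, Medical Plan

Service from 2015-01-31 to Aug 28, 2019: 1670 days.
Supplemental Life Insurance — status part-time ✓ (not excluded); service 1670 days ≥ 3 months (≈90 days) ✓ → eligible.
Parking Benefit — status part-time ✗ (requires seasonal or temporary) → not eligible.
Medical Plan — status part-time ✓ (not excluded); benefits waiver on file ✓; enrolled in Supplemental Life Insurance ✓ → eligible.
Pet Insurance — status part-time ✓; grade P1 < P2 ✗ → not eligible.
Paid Family Leave — status part-time ✓ (not excluded); grade P1 < P3 ✗ → not eligible.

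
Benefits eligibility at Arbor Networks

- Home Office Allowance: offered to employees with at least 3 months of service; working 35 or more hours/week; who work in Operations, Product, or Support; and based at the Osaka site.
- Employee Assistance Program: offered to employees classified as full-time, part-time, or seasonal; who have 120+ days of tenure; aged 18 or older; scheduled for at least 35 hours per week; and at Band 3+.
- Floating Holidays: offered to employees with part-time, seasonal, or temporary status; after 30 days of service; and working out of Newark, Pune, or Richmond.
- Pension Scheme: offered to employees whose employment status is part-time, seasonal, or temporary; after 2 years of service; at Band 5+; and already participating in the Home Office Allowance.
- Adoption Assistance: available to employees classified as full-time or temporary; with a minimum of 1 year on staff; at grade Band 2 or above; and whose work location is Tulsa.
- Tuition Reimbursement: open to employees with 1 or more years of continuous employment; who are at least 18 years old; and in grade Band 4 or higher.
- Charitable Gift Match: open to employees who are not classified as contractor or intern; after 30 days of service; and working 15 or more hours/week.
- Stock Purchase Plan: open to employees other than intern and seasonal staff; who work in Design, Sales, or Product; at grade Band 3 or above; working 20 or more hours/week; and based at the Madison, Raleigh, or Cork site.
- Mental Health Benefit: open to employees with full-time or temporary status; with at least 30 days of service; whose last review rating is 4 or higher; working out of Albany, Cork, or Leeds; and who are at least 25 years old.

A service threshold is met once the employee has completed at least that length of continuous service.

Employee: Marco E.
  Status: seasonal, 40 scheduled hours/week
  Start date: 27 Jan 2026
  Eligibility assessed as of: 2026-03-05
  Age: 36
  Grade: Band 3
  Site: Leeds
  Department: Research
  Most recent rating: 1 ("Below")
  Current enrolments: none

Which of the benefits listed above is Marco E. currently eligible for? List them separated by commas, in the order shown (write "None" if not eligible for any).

Charitable Gift Match

Service from 27 Jan 2026 to 2026-03-05: 37 days.
Home Office Allowance — service 37 days < 3 months (≈90 days) ✗ → not eligible.
Employee Assistance Program — status seasonal ✓; service 37 days < 120 days ✗ → not eligible.
Floating Holidays — status seasonal ✓; service 37 days ≥ 30 days ✓; site Leeds ✗ (not Newark, Pune, or Richmond) → not eligible.
Pension Scheme — status seasonal ✓; service 37 days < 2 years (≈730 days) ✗ → not eligible.
Adoption Assistance — status seasonal ✗ (requires full-time or temporary) → not eligible.
Tuition Reimbursement — service 37 days < 1 year (≈365 days) ✗ → not eligible.
Charitable Gift Match — status seasonal ✓ (not excluded); service 37 days ≥ 30 days ✓; 40 hrs/wk ≥ 15 ✓ → eligible.
Stock Purchase Plan — status seasonal ✗ (excluded) → not eligible.
Mental Health Benefit — status seasonal ✗ (requires full-time or temporary) → not eligible.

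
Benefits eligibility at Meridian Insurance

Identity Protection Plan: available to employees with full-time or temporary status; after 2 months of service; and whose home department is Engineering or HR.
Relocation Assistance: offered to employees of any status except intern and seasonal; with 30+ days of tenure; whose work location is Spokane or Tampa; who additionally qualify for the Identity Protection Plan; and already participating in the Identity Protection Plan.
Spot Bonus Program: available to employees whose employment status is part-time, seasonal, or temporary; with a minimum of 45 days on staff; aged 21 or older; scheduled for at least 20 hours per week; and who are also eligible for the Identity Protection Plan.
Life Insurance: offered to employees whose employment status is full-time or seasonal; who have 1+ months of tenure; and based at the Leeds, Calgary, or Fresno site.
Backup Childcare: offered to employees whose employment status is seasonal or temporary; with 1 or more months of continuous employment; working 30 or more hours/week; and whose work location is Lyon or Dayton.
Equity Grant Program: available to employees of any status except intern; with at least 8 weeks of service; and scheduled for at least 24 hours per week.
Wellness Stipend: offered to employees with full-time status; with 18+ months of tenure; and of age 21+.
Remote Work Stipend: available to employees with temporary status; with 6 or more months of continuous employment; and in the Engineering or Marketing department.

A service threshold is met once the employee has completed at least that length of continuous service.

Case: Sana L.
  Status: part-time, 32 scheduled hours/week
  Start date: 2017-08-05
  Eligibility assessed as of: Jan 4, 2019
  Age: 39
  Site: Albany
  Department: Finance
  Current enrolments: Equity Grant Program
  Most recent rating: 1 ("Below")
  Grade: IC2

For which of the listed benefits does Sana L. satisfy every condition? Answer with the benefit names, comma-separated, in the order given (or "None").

Equity Grant Program

Service from 2017-08-05 to Jan 4, 2019: 517 days.
Identity Protection Plan — status part-time ✗ (requires full-time or temporary) → not eligible.
Relocation Assistance — status part-time ✓ (not excluded); service 517 days ≥ 30 days ✓; site Albany ✗ (not Spokane or Tampa) → not eligible.
Spot Bonus Program — status part-time ✓; service 517 days ≥ 45 days ✓; age 39 ≥ 21 ✓; 32 hrs/wk ≥ 20 ✓; not eligible for Identity Protection Plan ✗ → not eligible.
Life Insurance — status part-time ✗ (requires full-time or seasonal) → not eligible.
Backup Childcare — status part-time ✗ (requires seasonal or temporary) → not eligible.
Equity Grant Program — status part-time ✓ (not excluded); service 517 days ≥ 8 weeks (≈56 days) ✓; 32 hrs/wk ≥ 24 ✓ → eligible.
Wellness Stipend — status part-time ✗ (requires full-time) → not eligible.
Remote Work Stipend — status part-time ✗ (requires temporary) → not eligible.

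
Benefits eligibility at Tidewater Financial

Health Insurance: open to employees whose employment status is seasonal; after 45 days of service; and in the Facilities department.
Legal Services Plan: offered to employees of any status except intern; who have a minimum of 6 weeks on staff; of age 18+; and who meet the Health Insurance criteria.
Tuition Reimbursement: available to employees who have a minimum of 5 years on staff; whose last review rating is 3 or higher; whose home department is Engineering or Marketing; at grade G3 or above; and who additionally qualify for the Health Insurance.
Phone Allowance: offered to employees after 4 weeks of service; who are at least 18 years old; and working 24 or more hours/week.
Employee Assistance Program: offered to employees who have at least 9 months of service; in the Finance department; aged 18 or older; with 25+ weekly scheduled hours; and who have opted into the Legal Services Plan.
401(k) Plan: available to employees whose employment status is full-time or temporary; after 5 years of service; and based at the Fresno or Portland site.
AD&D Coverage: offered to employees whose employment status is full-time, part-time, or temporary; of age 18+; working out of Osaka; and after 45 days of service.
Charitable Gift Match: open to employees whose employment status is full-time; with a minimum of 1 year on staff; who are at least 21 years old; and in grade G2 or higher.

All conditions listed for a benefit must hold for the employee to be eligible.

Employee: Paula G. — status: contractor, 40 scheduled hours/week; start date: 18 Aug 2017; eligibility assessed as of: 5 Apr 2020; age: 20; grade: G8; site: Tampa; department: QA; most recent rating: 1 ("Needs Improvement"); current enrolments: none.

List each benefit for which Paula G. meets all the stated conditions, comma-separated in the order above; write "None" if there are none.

Phone Allowance

Service from 18 Aug 2017 to 5 Apr 2020: 961 days.
Health Insurance — status contractor ✗ (requires seasonal) → not eligible.
Legal Services Plan — status contractor ✓ (not excluded); service 961 days ≥ 6 weeks (≈42 days) ✓; age 20 ≥ 18 ✓; not eligible for Health Insurance ✗ → not eligible.
Tuition Reimbursement — service 961 days < 5 years (≈1825 days) ✗ → not eligible.
Phone Allowance — service 961 days ≥ 4 weeks (≈28 days) ✓; age 20 ≥ 18 ✓; 40 hrs/wk ≥ 24 ✓ → eligible.
Employee Assistance Program — service 961 days ≥ 9 months (≈270 days) ✓; dept QA ✗ → not eligible.
401(k) Plan — status contractor ✗ (requires full-time or temporary) → not eligible.
AD&D Coverage — status contractor ✗ (requires full-time, part-time, or temporary) → not eligible.
Charitable Gift Match — status contractor ✗ (requires full-time) → not eligible.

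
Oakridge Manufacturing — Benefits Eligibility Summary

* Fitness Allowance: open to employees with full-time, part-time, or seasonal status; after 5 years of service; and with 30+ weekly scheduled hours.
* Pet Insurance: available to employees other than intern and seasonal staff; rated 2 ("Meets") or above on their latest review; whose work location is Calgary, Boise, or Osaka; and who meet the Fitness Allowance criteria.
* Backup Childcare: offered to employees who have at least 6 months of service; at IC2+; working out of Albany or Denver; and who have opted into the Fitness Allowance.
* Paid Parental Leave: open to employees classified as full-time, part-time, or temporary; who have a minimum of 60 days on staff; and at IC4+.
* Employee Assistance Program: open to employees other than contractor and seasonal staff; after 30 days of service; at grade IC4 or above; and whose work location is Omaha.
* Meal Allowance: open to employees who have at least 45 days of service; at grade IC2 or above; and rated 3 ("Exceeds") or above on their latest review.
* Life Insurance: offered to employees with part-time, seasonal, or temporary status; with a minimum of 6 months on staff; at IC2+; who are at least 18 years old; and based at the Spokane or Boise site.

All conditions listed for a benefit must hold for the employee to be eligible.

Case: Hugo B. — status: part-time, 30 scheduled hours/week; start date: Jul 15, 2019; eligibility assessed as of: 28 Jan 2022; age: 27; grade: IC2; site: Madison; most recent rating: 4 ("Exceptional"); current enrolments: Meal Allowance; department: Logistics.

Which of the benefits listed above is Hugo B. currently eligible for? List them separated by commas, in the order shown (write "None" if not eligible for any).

Service from Jul 15, 2019 to 28 Jan 2022: 928 days.
Fitness Allowance — status part-time ✓; service 928 days < 5 years (≈1825 days) ✗ → not eligible.
Pet Insurance — status part-time ✓ (not excluded); rating 4 ≥ 2 ✓; site Madison ✗ (not Calgary, Boise, or Osaka) → not eligible.
Backup Childcare — service 928 days ≥ 6 months (≈180 days) ✓; grade IC2 ≥ IC2 ✓; site Madison ✗ (not Albany or Denver) → not eligible.
Paid Parental Leave — status part-time ✓; service 928 days ≥ 60 days ✓; grade IC2 < IC4 ✗ → not eligible.
Employee Assistance Program — status part-time ✓ (not excluded); service 928 days ≥ 30 days ✓; grade IC2 < IC4 ✗ → not eligible.
Meal Allowance — service 928 days ≥ 45 days ✓; grade IC2 ≥ IC2 ✓; rating 4 ≥ 3 ✓ → eligible.
Life Insurance — status part-time ✓; service 928 days ≥ 6 months (≈180 days) ✓; grade IC2 ≥ IC2 ✓; age 27 ≥ 18 ✓; site Madison ✗ (not Spokane or Boise) → not eligible.

Meal Allowance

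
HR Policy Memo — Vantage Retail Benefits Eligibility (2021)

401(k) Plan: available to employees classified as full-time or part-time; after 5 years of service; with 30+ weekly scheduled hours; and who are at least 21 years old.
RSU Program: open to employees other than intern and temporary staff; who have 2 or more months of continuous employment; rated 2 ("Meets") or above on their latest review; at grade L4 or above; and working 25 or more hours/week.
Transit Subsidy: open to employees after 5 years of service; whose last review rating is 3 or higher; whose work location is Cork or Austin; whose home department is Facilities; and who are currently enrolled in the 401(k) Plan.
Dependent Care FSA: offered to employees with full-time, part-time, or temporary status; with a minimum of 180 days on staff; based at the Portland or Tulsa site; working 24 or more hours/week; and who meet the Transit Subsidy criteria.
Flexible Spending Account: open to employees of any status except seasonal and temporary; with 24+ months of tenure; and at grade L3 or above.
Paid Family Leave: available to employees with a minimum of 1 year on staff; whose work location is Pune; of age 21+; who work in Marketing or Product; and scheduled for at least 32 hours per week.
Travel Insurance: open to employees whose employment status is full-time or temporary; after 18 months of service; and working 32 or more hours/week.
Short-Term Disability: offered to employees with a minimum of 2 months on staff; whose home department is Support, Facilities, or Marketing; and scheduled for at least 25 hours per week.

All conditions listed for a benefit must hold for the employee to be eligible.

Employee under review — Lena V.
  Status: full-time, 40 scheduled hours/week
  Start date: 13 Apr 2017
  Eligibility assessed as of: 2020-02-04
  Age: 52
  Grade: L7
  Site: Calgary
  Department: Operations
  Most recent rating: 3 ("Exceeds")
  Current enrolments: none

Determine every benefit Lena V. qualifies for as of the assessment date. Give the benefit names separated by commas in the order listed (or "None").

RSU Program, Flexible Spending Account, Travel Insurance

Service from 13 Apr 2017 to 2020-02-04: 1027 days.
401(k) Plan — status full-time ✓; service 1027 days < 5 years (≈1825 days) ✗ → not eligible.
RSU Program — status full-time ✓ (not excluded); service 1027 days ≥ 2 months (≈60 days) ✓; rating 3 ≥ 2 ✓; grade L7 ≥ L4 ✓; 40 hrs/wk ≥ 25 ✓ → eligible.
Transit Subsidy — service 1027 days < 5 years (≈1825 days) ✗ → not eligible.
Dependent Care FSA — status full-time ✓; service 1027 days ≥ 180 days ✓; site Calgary ✗ (not Portland or Tulsa) → not eligible.
Flexible Spending Account — status full-time ✓ (not excluded); service 1027 days ≥ 24 months (≈720 days) ✓; grade L7 ≥ L3 ✓ → eligible.
Paid Family Leave — service 1027 days ≥ 1 year (≈365 days) ✓; site Calgary ✗ (not Pune) → not eligible.
Travel Insurance — status full-time ✓; service 1027 days ≥ 18 months (≈540 days) ✓; 40 hrs/wk ≥ 32 ✓ → eligible.
Short-Term Disability — service 1027 days ≥ 2 months (≈60 days) ✓; dept Operations ✗ → not eligible.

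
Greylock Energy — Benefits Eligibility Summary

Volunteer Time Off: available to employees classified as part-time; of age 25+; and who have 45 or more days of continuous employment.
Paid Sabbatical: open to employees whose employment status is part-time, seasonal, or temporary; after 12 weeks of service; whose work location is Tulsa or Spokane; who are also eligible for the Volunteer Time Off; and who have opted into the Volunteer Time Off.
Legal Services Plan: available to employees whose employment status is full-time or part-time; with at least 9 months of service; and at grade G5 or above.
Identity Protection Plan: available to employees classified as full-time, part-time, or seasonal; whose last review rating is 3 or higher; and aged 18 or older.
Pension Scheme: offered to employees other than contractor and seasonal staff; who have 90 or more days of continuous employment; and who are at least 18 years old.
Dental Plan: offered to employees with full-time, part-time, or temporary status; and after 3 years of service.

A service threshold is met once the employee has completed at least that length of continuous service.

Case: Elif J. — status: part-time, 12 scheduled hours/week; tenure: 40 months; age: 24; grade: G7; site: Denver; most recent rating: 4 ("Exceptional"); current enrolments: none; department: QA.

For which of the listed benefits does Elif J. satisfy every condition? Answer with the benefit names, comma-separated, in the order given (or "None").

Volunteer Time Off — status part-time ✓; age 24 < 25 ✗ → not eligible.
Paid Sabbatical — status part-time ✓; service 40 months ≥ 12 weeks (≈84 days) ✓; site Denver ✗ (not Tulsa or Spokane) → not eligible.
Legal Services Plan — status part-time ✓; service 40 months ≥ 9 months ✓; grade G7 ≥ G5 ✓ → eligible.
Identity Protection Plan — status part-time ✓; rating 4 ≥ 3 ✓; age 24 ≥ 18 ✓ → eligible.
Pension Scheme — status part-time ✓ (not excluded); service 40 months ≥ 90 days ✓; age 24 ≥ 18 ✓ → eligible.
Dental Plan — status part-time ✓; service 40 months ≥ 3 years (≈1095 days) ✓ → eligible.

Legal Services Plan, Identity Protection Plan, Pension Scheme, Dental Plan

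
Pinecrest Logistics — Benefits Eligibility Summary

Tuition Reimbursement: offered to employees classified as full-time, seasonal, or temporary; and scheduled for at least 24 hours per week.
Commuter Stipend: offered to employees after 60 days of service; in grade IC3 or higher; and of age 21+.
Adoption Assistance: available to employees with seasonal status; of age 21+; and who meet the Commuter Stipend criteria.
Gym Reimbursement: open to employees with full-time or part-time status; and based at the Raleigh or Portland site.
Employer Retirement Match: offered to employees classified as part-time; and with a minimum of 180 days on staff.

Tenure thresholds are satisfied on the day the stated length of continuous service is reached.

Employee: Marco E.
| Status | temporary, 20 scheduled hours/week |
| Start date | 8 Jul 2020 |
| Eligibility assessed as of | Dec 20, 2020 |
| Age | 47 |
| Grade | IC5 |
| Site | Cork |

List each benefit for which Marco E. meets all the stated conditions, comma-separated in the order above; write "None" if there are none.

Service from 8 Jul 2020 to Dec 20, 2020: 165 days.
Tuition Reimbursement — status temporary ✓; 20 hrs/wk < 24 ✗ → not eligible.
Commuter Stipend — service 165 days ≥ 60 days ✓; grade IC5 ≥ IC3 ✓; age 47 ≥ 21 ✓ → eligible.
Adoption Assistance — status temporary ✗ (requires seasonal) → not eligible.
Gym Reimbursement — status temporary ✗ (requires full-time or part-time) → not eligible.
Employer Retirement Match — status temporary ✗ (requires part-time) → not eligible.

Commuter Stipend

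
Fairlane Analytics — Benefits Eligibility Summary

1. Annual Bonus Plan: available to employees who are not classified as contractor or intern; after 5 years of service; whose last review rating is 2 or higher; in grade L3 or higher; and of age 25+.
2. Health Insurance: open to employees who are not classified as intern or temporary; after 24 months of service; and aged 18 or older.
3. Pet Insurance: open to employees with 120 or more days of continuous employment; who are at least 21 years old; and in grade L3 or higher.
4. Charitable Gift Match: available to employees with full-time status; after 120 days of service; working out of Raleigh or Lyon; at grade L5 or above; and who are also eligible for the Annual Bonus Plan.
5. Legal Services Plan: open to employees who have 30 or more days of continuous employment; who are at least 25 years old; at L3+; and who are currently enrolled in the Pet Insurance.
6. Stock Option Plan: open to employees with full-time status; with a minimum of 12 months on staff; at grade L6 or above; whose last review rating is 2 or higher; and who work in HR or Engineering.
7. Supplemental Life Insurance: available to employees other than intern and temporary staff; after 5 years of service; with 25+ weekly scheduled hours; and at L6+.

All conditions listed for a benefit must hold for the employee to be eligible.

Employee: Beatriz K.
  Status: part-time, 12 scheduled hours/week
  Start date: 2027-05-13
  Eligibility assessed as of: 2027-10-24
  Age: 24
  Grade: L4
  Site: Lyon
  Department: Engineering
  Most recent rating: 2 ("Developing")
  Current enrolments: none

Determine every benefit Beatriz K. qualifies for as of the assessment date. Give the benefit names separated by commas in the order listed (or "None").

Pet Insurance

Service from 2027-05-13 to 2027-10-24: 164 days.
Annual Bonus Plan — status part-time ✓ (not excluded); service 164 days < 5 years (≈1825 days) ✗ → not eligible.
Health Insurance — status part-time ✓ (not excluded); service 164 days < 24 months (≈720 days) ✗ → not eligible.
Pet Insurance — service 164 days ≥ 120 days ✓; age 24 ≥ 21 ✓; grade L4 ≥ L3 ✓ → eligible.
Charitable Gift Match — status part-time ✗ (requires full-time) → not eligible.
Legal Services Plan — service 164 days ≥ 30 days ✓; age 24 < 25 ✗ → not eligible.
Stock Option Plan — status part-time ✗ (requires full-time) → not eligible.
Supplemental Life Insurance — status part-time ✓ (not excluded); service 164 days < 5 years (≈1825 days) ✗ → not eligible.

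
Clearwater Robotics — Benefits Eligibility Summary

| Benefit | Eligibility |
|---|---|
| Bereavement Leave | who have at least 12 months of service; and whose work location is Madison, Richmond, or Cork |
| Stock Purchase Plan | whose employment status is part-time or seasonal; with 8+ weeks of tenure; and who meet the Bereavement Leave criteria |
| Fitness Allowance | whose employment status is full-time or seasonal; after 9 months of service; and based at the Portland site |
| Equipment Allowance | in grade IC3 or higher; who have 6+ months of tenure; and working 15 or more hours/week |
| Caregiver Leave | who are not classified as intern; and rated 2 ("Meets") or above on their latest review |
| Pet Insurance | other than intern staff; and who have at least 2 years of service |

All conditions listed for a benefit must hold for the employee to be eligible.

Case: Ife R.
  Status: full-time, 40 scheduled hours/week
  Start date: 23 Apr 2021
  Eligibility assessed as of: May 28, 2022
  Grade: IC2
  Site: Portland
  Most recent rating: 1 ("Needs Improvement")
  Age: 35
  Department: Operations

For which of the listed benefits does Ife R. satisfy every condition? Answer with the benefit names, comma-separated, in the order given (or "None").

Fitness Allowance

Service from 23 Apr 2021 to May 28, 2022: 400 days.
Bereavement Leave — service 400 days ≥ 12 months (≈360 days) ✓; site Portland ✗ (not Madison, Richmond, or Cork) → not eligible.
Stock Purchase Plan — status full-time ✗ (requires part-time or seasonal) → not eligible.
Fitness Allowance — status full-time ✓; service 400 days ≥ 9 months (≈270 days) ✓; site Portland ✓ → eligible.
Equipment Allowance — grade IC2 < IC3 ✗ → not eligible.
Caregiver Leave — status full-time ✓ (not excluded); rating 1 < 2 ✗ → not eligible.
Pet Insurance — status full-time ✓ (not excluded); service 400 days < 2 years (≈730 days) ✗ → not eligible.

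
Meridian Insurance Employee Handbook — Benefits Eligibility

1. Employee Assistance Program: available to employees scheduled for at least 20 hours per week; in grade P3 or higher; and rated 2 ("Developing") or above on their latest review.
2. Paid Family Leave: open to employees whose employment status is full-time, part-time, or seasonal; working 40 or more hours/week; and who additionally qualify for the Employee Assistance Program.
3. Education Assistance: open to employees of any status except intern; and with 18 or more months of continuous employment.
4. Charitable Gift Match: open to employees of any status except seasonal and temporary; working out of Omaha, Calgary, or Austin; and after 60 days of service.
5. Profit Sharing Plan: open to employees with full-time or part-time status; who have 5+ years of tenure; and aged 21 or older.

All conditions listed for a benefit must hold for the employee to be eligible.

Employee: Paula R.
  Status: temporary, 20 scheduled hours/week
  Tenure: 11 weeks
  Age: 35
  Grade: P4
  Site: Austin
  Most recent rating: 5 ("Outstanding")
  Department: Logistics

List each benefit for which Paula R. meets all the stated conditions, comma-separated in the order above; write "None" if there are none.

Employee Assistance Program — 20 hrs/wk ≥ 20 ✓; grade P4 ≥ P3 ✓; rating 5 ≥ 2 ✓ → eligible.
Paid Family Leave — status temporary ✗ (requires full-time, part-time, or seasonal) → not eligible.
Education Assistance — status temporary ✓ (not excluded); service 11 weeks < 18 months (≈540 days) ✗ → not eligible.
Charitable Gift Match — status temporary ✗ (excluded) → not eligible.
Profit Sharing Plan — status temporary ✗ (requires full-time or part-time) → not eligible.

Employee Assistance Program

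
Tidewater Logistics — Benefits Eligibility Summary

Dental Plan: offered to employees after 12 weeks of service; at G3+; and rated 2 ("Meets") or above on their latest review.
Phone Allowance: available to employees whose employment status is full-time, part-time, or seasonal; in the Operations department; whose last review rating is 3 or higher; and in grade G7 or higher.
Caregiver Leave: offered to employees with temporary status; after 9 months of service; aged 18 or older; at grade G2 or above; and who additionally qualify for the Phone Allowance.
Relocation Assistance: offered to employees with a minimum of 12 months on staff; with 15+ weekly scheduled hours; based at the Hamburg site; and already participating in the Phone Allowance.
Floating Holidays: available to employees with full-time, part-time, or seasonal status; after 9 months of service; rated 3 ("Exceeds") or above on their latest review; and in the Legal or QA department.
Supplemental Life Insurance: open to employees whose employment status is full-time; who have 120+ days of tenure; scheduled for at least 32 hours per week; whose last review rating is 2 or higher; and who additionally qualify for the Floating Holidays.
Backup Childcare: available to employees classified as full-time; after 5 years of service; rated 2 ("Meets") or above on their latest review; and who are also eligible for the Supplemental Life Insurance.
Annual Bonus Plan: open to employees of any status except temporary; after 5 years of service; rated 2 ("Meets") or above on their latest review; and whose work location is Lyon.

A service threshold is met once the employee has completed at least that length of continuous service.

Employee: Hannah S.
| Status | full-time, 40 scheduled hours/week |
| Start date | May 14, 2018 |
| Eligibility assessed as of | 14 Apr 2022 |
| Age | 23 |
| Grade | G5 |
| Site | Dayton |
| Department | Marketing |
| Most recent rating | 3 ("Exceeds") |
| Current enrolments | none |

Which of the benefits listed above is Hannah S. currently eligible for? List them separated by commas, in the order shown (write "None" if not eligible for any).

Dental Plan

Service from May 14, 2018 to 14 Apr 2022: 1431 days.
Dental Plan — service 1431 days ≥ 12 weeks (≈84 days) ✓; grade G5 ≥ G3 ✓; rating 3 ≥ 2 ✓ → eligible.
Phone Allowance — status full-time ✓; dept Marketing ✗ → not eligible.
Caregiver Leave — status full-time ✗ (requires temporary) → not eligible.
Relocation Assistance — service 1431 days ≥ 12 months (≈360 days) ✓; 40 hrs/wk ≥ 15 ✓; site Dayton ✗ (not Hamburg) → not eligible.
Floating Holidays — status full-time ✓; service 1431 days ≥ 9 months (≈270 days) ✓; rating 3 ≥ 3 ✓; dept Marketing ✗ → not eligible.
Supplemental Life Insurance — status full-time ✓; service 1431 days ≥ 120 days ✓; 40 hrs/wk ≥ 32 ✓; rating 3 ≥ 2 ✓; not eligible for Floating Holidays ✗ → not eligible.
Backup Childcare — status full-time ✓; service 1431 days < 5 years (≈1825 days) ✗ → not eligible.
Annual Bonus Plan — status full-time ✓ (not excluded); service 1431 days < 5 years (≈1825 days) ✗ → not eligible.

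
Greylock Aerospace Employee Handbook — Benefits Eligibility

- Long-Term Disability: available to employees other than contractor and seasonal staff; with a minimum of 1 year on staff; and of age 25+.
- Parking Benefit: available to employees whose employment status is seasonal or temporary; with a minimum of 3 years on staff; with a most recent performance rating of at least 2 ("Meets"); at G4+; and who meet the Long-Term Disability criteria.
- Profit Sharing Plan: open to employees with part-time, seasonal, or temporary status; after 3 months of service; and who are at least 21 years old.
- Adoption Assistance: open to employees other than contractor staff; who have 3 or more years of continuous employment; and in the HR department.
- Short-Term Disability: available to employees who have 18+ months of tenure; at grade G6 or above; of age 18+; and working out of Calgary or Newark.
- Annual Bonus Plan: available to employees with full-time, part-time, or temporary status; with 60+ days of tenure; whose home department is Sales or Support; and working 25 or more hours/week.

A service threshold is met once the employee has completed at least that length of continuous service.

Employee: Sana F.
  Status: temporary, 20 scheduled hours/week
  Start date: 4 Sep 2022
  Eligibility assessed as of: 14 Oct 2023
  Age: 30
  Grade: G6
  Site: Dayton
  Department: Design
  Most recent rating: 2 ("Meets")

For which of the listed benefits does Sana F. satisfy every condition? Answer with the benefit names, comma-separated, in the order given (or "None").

Service from 4 Sep 2022 to 14 Oct 2023: 405 days.
Long-Term Disability — status temporary ✓ (not excluded); service 405 days ≥ 1 year (≈365 days) ✓; age 30 ≥ 25 ✓ → eligible.
Parking Benefit — status temporary ✓; service 405 days < 3 years (≈1095 days) ✗ → not eligible.
Profit Sharing Plan — status temporary ✓; service 405 days ≥ 3 months (≈90 days) ✓; age 30 ≥ 21 ✓ → eligible.
Adoption Assistance — status temporary ✓ (not excluded); service 405 days < 3 years (≈1095 days) ✗ → not eligible.
Short-Term Disability — service 405 days < 18 months (≈540 days) ✗ → not eligible.
Annual Bonus Plan — status temporary ✓; service 405 days ≥ 60 days ✓; dept Design ✗ → not eligible.

Long-Term Disability, Profit Sharing Plan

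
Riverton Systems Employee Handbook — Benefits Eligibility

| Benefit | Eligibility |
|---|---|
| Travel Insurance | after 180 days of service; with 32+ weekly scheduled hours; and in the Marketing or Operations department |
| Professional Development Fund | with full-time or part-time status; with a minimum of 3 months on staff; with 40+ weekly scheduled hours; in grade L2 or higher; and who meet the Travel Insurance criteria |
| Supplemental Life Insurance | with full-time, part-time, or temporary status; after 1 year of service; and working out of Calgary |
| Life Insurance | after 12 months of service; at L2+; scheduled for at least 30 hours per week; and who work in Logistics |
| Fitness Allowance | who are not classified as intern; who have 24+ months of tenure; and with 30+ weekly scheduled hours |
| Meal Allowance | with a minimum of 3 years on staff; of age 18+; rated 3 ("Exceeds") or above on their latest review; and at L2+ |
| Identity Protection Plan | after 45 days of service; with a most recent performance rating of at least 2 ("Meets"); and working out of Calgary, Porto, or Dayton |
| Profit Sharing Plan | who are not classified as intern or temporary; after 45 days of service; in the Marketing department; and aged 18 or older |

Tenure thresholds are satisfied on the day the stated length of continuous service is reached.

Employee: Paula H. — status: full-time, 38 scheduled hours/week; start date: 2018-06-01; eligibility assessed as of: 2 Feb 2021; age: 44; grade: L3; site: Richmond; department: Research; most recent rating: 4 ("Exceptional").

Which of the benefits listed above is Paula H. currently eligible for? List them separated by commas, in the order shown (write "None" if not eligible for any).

Fitness Allowance

Service from 2018-06-01 to 2 Feb 2021: 977 days.
Travel Insurance — service 977 days ≥ 180 days ✓; 38 hrs/wk ≥ 32 ✓; dept Research ✗ → not eligible.
Professional Development Fund — status full-time ✓; service 977 days ≥ 3 months (≈90 days) ✓; 38 hrs/wk < 40 ✗ → not eligible.
Supplemental Life Insurance — status full-time ✓; service 977 days ≥ 1 year (≈365 days) ✓; site Richmond ✗ (not Calgary) → not eligible.
Life Insurance — service 977 days ≥ 12 months (≈360 days) ✓; grade L3 ≥ L2 ✓; 38 hrs/wk ≥ 30 ✓; dept Research ✗ → not eligible.
Fitness Allowance — status full-time ✓ (not excluded); service 977 days ≥ 24 months (≈720 days) ✓; 38 hrs/wk ≥ 30 ✓ → eligible.
Meal Allowance — service 977 days < 3 years (≈1095 days) ✗ → not eligible.
Identity Protection Plan — service 977 days ≥ 45 days ✓; rating 4 ≥ 2 ✓; site Richmond ✗ (not Calgary, Porto, or Dayton) → not eligible.
Profit Sharing Plan — status full-time ✓ (not excluded); service 977 days ≥ 45 days ✓; dept Research ✗ → not eligible.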